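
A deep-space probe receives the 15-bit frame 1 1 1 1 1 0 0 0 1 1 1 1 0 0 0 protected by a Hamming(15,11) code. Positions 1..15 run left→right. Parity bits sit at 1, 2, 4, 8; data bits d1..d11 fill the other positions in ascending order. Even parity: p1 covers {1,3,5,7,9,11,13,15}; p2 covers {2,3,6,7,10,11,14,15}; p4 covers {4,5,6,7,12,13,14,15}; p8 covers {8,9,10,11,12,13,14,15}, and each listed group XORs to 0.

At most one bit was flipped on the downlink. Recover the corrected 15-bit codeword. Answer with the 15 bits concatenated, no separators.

s1 (pos 1,3,5,7,9,11,13,15): 1⊕1⊕1⊕0⊕1⊕1⊕0⊕0 = 1
s2 (pos 2,3,6,7,10,11,14,15): 1⊕1⊕0⊕0⊕1⊕1⊕0⊕0 = 0
s4 (pos 4,5,6,7,12,13,14,15): 1⊕1⊕0⊕0⊕1⊕0⊕0⊕0 = 1
s8 (pos 8,9,10,11,12,13,14,15): 0⊕1⊕1⊕1⊕1⊕0⊕0⊕0 = 0
Syndrome s8…s1 = 0101 → error at position 5.
Flip position 5: 111110001111000 → 111100001111000

111100001111000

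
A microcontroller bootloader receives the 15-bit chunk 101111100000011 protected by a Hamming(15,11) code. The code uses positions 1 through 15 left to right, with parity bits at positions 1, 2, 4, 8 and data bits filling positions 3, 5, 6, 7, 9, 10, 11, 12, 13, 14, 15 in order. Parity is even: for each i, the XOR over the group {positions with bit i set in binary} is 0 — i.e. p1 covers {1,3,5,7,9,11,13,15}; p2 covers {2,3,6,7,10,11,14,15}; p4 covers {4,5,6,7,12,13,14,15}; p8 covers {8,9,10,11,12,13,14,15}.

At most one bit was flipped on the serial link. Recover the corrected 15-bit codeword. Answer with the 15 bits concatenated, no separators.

100111100000011

s1 (pos 1,3,5,7,9,11,13,15): 1⊕1⊕1⊕1⊕0⊕0⊕0⊕1 = 1
s2 (pos 2,3,6,7,10,11,14,15): 0⊕1⊕1⊕1⊕0⊕0⊕1⊕1 = 1
s4 (pos 4,5,6,7,12,13,14,15): 1⊕1⊕1⊕1⊕0⊕0⊕1⊕1 = 0
s8 (pos 8,9,10,11,12,13,14,15): 0⊕0⊕0⊕0⊕0⊕0⊕1⊕1 = 0
Syndrome s8…s1 = 0011 → error at position 3.
Flip position 3: 101111100000011 → 100111100000011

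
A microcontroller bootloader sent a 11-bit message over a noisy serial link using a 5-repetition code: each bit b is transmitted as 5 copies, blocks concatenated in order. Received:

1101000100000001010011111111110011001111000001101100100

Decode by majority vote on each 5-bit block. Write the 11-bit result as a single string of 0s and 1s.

Block 1 (11010): 3 ones → 1
Block 2 (00100): 1 one → 0
Block 3 (00000): 0 ones → 0
Block 4 (10100): 2 ones → 0
Block 5 (11111): 5 ones → 1
Block 6 (11111): 5 ones → 1
Block 7 (00110): 2 ones → 0
Block 8 (01111): 4 ones → 1
Block 9 (00000): 0 ones → 0
Block 10 (11011): 4 ones → 1
Block 11 (00100): 1 one → 0

10001101010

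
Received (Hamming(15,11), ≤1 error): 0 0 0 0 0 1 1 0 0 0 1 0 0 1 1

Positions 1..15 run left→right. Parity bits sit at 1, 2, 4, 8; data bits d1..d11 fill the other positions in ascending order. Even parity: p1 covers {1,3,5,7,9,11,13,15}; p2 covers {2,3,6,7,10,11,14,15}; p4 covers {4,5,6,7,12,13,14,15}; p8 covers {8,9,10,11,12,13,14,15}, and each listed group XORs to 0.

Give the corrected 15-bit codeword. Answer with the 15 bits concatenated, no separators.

000001100000011

s1 (pos 1,3,5,7,9,11,13,15): 0⊕0⊕0⊕1⊕0⊕1⊕0⊕1 = 1
s2 (pos 2,3,6,7,10,11,14,15): 0⊕0⊕1⊕1⊕0⊕1⊕1⊕1 = 1
s4 (pos 4,5,6,7,12,13,14,15): 0⊕0⊕1⊕1⊕0⊕0⊕1⊕1 = 0
s8 (pos 8,9,10,11,12,13,14,15): 0⊕0⊕0⊕1⊕0⊕0⊕1⊕1 = 1
Syndrome s8…s1 = 1011 → error at position 11.
Flip position 11: 000001100010011 → 000001100000011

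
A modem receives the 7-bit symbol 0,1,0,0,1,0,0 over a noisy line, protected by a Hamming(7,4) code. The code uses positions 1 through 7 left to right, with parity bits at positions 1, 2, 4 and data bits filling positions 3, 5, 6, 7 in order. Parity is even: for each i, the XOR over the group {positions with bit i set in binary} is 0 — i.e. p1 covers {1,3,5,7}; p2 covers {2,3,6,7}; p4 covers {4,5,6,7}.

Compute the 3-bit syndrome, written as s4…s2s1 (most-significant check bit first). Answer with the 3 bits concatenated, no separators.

s1 (pos 1,3,5,7): 0⊕0⊕1⊕0 = 1
s2 (pos 2,3,6,7): 1⊕0⊕0⊕0 = 1
s4 (pos 4,5,6,7): 0⊕1⊕0⊕0 = 1
Syndrome s4…s1 = 111 → error at position 7.

111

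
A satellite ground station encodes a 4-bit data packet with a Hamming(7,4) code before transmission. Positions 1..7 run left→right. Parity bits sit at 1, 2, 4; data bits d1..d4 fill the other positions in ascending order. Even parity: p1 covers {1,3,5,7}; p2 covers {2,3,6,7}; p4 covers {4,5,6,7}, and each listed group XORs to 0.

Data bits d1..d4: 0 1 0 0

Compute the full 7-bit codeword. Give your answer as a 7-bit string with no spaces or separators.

1001100

Place data at non-parity positions: p1 p2 0 p4 1 0 0
p1 (pos 1,3,5,7): XOR of data positions = 0⊕1⊕0 = 1
p2 (pos 2,3,6,7): XOR of data positions = 0⊕0⊕0 = 0
p4 (pos 4,5,6,7): XOR of data positions = 1⊕0⊕0 = 1
Codeword: 1001100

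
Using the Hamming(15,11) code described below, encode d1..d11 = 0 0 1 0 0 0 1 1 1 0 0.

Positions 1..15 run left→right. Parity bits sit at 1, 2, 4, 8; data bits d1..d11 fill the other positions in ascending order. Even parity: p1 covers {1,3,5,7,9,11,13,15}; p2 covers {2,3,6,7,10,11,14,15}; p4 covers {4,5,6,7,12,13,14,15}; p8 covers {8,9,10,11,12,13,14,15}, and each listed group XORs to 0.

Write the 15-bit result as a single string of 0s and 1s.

Place data at non-parity positions: p1 p2 0 p4 0 1 0 p8 0 0 1 1 1 0 0
p1 (pos 1,3,5,7,9,11,13,15): XOR of data positions = 0⊕0⊕0⊕0⊕1⊕1⊕0 = 0
p2 (pos 2,3,6,7,10,11,14,15): XOR of data positions = 0⊕1⊕0⊕0⊕1⊕0⊕0 = 0
p4 (pos 4,5,6,7,12,13,14,15): XOR of data positions = 0⊕1⊕0⊕1⊕1⊕0⊕0 = 1
p8 (pos 8,9,10,11,12,13,14,15): XOR of data positions = 0⊕0⊕1⊕1⊕1⊕0⊕0 = 1
Codeword: 000101010011100

000101010011100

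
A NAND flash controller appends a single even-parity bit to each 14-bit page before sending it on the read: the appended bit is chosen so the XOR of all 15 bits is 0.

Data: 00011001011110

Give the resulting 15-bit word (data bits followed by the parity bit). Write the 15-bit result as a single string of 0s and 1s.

000110010111101

XOR of the 14 data bits: 0⊕0⊕0⊕1⊕1⊕0⊕0⊕1⊕0⊕1⊕1⊕1⊕1⊕0 = 1
Parity bit = 1 (so all 15 bits XOR to 0).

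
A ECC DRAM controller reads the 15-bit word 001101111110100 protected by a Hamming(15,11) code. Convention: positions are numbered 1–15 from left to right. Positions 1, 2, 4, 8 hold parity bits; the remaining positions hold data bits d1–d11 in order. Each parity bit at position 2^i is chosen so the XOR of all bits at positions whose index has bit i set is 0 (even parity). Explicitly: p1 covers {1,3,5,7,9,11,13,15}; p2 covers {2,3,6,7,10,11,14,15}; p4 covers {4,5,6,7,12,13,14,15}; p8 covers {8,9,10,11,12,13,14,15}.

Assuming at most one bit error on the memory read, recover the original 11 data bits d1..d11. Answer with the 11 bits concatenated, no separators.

s1 (pos 1,3,5,7,9,11,13,15): 0⊕1⊕0⊕1⊕1⊕1⊕1⊕0 = 1
s2 (pos 2,3,6,7,10,11,14,15): 0⊕1⊕1⊕1⊕1⊕1⊕0⊕0 = 1
s4 (pos 4,5,6,7,12,13,14,15): 1⊕0⊕1⊕1⊕0⊕1⊕0⊕0 = 0
s8 (pos 8,9,10,11,12,13,14,15): 1⊕1⊕1⊕1⊕0⊕1⊕0⊕0 = 1
Syndrome s8…s1 = 1011 → error at position 11.
Flip position 11: 001101111110100 → 001101111100100
Read data bits from positions 3,5,6,7,9,10,11,12,13,14,15: 10111100100

10111100100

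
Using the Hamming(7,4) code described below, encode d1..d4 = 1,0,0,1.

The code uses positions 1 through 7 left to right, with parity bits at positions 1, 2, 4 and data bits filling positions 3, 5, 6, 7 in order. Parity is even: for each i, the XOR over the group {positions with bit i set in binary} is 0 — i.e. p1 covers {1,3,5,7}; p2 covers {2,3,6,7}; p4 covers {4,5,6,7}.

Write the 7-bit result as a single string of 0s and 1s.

0011001

Place data at non-parity positions: p1 p2 1 p4 0 0 1
p1 (pos 1,3,5,7): XOR of data positions = 1⊕0⊕1 = 0
p2 (pos 2,3,6,7): XOR of data positions = 1⊕0⊕1 = 0
p4 (pos 4,5,6,7): XOR of data positions = 0⊕0⊕1 = 1
Codeword: 0011001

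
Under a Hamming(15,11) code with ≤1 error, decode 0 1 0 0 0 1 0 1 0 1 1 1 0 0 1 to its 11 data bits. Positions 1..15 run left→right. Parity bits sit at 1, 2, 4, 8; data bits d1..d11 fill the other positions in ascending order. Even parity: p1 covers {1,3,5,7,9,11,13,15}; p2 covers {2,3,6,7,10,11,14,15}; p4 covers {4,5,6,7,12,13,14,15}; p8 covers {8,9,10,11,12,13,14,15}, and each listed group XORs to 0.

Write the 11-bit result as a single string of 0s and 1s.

s1 (pos 1,3,5,7,9,11,13,15): 0⊕0⊕0⊕0⊕0⊕1⊕0⊕1 = 0
s2 (pos 2,3,6,7,10,11,14,15): 1⊕0⊕1⊕0⊕1⊕1⊕0⊕1 = 1
s4 (pos 4,5,6,7,12,13,14,15): 0⊕0⊕1⊕0⊕1⊕0⊕0⊕1 = 1
s8 (pos 8,9,10,11,12,13,14,15): 1⊕0⊕1⊕1⊕1⊕0⊕0⊕1 = 1
Syndrome s8…s1 = 1110 → error at position 14.
Flip position 14: 010001010111001 → 010001010111011
Read data bits from positions 3,5,6,7,9,10,11,12,13,14,15: 00100111011

00100111011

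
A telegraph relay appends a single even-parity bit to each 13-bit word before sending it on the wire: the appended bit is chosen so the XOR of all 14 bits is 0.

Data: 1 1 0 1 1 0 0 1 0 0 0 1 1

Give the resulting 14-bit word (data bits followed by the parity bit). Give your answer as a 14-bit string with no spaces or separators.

11011001000111

XOR of the 13 data bits: 1⊕1⊕0⊕1⊕1⊕0⊕0⊕1⊕0⊕0⊕0⊕1⊕1 = 1
Parity bit = 1 (so all 14 bits XOR to 0).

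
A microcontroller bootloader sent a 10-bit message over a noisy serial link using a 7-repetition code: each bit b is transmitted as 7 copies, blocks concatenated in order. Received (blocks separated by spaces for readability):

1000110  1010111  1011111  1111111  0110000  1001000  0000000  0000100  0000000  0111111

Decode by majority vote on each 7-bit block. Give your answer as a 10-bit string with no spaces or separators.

0111000001

Block 1 (1000110): 3 ones → 0
Block 2 (1010111): 5 ones → 1
Block 3 (1011111): 6 ones → 1
Block 4 (1111111): 7 ones → 1
Block 5 (0110000): 2 ones → 0
Block 6 (1001000): 2 ones → 0
Block 7 (0000000): 0 ones → 0
Block 8 (0000100): 1 one → 0
Block 9 (0000000): 0 ones → 0
Block 10 (0111111): 6 ones → 1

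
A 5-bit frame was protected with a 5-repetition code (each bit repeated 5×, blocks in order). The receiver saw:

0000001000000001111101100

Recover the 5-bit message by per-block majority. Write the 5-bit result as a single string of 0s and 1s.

Block 1 (00000): 0 ones → 0
Block 2 (01000): 1 one → 0
Block 3 (00000): 0 ones → 0
Block 4 (11111): 5 ones → 1
Block 5 (01100): 2 ones → 0

00010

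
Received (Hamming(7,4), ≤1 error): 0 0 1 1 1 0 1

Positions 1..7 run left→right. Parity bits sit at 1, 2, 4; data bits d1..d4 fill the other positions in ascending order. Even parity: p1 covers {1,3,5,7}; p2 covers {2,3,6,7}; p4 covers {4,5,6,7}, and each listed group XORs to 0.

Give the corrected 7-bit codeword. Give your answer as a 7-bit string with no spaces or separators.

0011001

s1 (pos 1,3,5,7): 0⊕1⊕1⊕1 = 1
s2 (pos 2,3,6,7): 0⊕1⊕0⊕1 = 0
s4 (pos 4,5,6,7): 1⊕1⊕0⊕1 = 1
Syndrome s4…s1 = 101 → error at position 5.
Flip position 5: 0011101 → 0011001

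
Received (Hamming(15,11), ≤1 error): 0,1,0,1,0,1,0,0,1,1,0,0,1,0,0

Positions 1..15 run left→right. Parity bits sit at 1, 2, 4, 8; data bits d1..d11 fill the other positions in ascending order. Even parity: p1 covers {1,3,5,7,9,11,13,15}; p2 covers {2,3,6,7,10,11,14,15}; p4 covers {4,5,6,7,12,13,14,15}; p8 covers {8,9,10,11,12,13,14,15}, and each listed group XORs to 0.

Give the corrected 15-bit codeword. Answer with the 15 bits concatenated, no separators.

010101001100110

s1 (pos 1,3,5,7,9,11,13,15): 0⊕0⊕0⊕0⊕1⊕0⊕1⊕0 = 0
s2 (pos 2,3,6,7,10,11,14,15): 1⊕0⊕1⊕0⊕1⊕0⊕0⊕0 = 1
s4 (pos 4,5,6,7,12,13,14,15): 1⊕0⊕1⊕0⊕0⊕1⊕0⊕0 = 1
s8 (pos 8,9,10,11,12,13,14,15): 0⊕1⊕1⊕0⊕0⊕1⊕0⊕0 = 1
Syndrome s8…s1 = 1110 → error at position 14.
Flip position 14: 010101001100100 → 010101001100110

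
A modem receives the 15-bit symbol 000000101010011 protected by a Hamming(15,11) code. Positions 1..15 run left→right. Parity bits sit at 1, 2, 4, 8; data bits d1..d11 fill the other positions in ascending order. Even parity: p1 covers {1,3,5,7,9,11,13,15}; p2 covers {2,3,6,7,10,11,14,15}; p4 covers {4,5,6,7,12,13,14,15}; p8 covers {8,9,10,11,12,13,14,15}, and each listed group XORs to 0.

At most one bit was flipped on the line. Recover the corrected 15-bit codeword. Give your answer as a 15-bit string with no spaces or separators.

s1 (pos 1,3,5,7,9,11,13,15): 0⊕0⊕0⊕1⊕1⊕1⊕0⊕1 = 0
s2 (pos 2,3,6,7,10,11,14,15): 0⊕0⊕0⊕1⊕0⊕1⊕1⊕1 = 0
s4 (pos 4,5,6,7,12,13,14,15): 0⊕0⊕0⊕1⊕0⊕0⊕1⊕1 = 1
s8 (pos 8,9,10,11,12,13,14,15): 0⊕1⊕0⊕1⊕0⊕0⊕1⊕1 = 0
Syndrome s8…s1 = 0100 → error at position 4.
Flip position 4: 000000101010011 → 000100101010011

000100101010011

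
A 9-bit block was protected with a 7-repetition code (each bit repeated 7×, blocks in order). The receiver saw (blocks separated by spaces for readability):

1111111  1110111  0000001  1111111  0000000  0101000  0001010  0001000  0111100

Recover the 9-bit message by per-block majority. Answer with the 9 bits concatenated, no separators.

Block 1 (1111111): 7 ones → 1
Block 2 (1110111): 6 ones → 1
Block 3 (0000001): 1 one → 0
Block 4 (1111111): 7 ones → 1
Block 5 (0000000): 0 ones → 0
Block 6 (0101000): 2 ones → 0
Block 7 (0001010): 2 ones → 0
Block 8 (0001000): 1 one → 0
Block 9 (0111100): 4 ones → 1

110100001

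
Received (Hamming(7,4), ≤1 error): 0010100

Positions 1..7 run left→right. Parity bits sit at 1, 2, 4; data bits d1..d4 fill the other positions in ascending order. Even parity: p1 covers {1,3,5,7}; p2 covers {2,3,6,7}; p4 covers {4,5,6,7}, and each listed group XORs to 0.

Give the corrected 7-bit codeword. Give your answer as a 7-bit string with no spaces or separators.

s1 (pos 1,3,5,7): 0⊕1⊕1⊕0 = 0
s2 (pos 2,3,6,7): 0⊕1⊕0⊕0 = 1
s4 (pos 4,5,6,7): 0⊕1⊕0⊕0 = 1
Syndrome s4…s1 = 110 → error at position 6.
Flip position 6: 0010100 → 0010110

0010110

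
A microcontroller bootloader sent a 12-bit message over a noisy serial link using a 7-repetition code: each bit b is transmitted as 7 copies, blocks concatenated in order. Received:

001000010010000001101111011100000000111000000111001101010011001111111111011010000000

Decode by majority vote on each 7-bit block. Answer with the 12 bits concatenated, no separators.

000100010110

Block 1 (0010000): 1 one → 0
Block 2 (1001000): 2 ones → 0
Block 3 (0001101): 3 ones → 0
Block 4 (1110111): 6 ones → 1
Block 5 (0000000): 0 ones → 0
Block 6 (0111000): 3 ones → 0
Block 7 (0001110): 3 ones → 0
Block 8 (0110101): 4 ones → 1
Block 9 (0011001): 3 ones → 0
Block 10 (1111111): 7 ones → 1
Block 11 (1101101): 5 ones → 1
Block 12 (0000000): 0 ones → 0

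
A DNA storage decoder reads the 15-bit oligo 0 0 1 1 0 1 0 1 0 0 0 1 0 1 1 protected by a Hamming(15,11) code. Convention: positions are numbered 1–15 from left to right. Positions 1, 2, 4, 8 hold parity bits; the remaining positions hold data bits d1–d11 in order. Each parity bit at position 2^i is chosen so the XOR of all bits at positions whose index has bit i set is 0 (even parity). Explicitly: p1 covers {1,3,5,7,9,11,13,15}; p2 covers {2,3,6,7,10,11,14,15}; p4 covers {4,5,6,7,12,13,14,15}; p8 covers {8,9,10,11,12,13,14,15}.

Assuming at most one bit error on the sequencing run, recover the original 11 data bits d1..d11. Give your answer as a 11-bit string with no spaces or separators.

10100001011

s1 (pos 1,3,5,7,9,11,13,15): 0⊕1⊕0⊕0⊕0⊕0⊕0⊕1 = 0
s2 (pos 2,3,6,7,10,11,14,15): 0⊕1⊕1⊕0⊕0⊕0⊕1⊕1 = 0
s4 (pos 4,5,6,7,12,13,14,15): 1⊕0⊕1⊕0⊕1⊕0⊕1⊕1 = 1
s8 (pos 8,9,10,11,12,13,14,15): 1⊕0⊕0⊕0⊕1⊕0⊕1⊕1 = 0
Syndrome s8…s1 = 0100 → error at position 4.
Flip position 4: 001101010001011 → 001001010001011
Read data bits from positions 3,5,6,7,9,10,11,12,13,14,15: 10100001011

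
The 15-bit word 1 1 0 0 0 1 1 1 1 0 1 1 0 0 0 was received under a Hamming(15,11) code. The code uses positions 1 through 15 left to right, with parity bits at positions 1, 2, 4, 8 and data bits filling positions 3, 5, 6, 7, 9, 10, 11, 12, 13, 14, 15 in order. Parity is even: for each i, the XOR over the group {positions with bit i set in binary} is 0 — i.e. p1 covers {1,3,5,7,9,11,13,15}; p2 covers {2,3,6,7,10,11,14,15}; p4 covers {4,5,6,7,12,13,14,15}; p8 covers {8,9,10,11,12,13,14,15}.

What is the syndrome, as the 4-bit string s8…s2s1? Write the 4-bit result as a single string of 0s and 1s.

0100

s1 (pos 1,3,5,7,9,11,13,15): 1⊕0⊕0⊕1⊕1⊕1⊕0⊕0 = 0
s2 (pos 2,3,6,7,10,11,14,15): 1⊕0⊕1⊕1⊕0⊕1⊕0⊕0 = 0
s4 (pos 4,5,6,7,12,13,14,15): 0⊕0⊕1⊕1⊕1⊕0⊕0⊕0 = 1
s8 (pos 8,9,10,11,12,13,14,15): 1⊕1⊕0⊕1⊕1⊕0⊕0⊕0 = 0
Syndrome s8…s1 = 0100 → error at position 4.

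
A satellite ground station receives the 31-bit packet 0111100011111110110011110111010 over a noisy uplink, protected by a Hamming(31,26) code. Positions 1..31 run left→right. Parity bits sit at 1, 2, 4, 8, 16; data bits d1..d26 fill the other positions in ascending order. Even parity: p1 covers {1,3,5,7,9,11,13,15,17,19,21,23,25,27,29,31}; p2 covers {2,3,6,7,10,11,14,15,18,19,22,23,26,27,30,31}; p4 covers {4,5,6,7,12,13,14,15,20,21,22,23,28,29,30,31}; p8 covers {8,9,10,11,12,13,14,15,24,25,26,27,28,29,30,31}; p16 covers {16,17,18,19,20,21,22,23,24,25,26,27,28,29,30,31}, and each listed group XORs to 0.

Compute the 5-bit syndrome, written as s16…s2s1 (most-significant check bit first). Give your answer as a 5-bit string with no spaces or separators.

00100

s1 (pos 1,3,5,7,9,11,13,15,17,19,21,23,25,27,29,31): 0⊕1⊕1⊕0⊕1⊕1⊕1⊕1⊕1⊕0⊕1⊕1⊕0⊕1⊕0⊕0 = 0
s2 (pos 2,3,6,7,10,11,14,15,18,19,22,23,26,27,30,31): 1⊕1⊕0⊕0⊕1⊕1⊕1⊕1⊕1⊕0⊕1⊕1⊕1⊕1⊕1⊕0 = 0
s4 (pos 4,5,6,7,12,13,14,15,20,21,22,23,28,29,30,31): 1⊕1⊕0⊕0⊕1⊕1⊕1⊕1⊕0⊕1⊕1⊕1⊕1⊕0⊕1⊕0 = 1
s8 (pos 8,9,10,11,12,13,14,15,24,25,26,27,28,29,30,31): 0⊕1⊕1⊕1⊕1⊕1⊕1⊕1⊕1⊕0⊕1⊕1⊕1⊕0⊕1⊕0 = 0
s16 (pos 16,17,18,19,20,21,22,23,24,25,26,27,28,29,30,31): 0⊕1⊕1⊕0⊕0⊕1⊕1⊕1⊕1⊕0⊕1⊕1⊕1⊕0⊕1⊕0 = 0
Syndrome s16…s1 = 00100 → error at position 4.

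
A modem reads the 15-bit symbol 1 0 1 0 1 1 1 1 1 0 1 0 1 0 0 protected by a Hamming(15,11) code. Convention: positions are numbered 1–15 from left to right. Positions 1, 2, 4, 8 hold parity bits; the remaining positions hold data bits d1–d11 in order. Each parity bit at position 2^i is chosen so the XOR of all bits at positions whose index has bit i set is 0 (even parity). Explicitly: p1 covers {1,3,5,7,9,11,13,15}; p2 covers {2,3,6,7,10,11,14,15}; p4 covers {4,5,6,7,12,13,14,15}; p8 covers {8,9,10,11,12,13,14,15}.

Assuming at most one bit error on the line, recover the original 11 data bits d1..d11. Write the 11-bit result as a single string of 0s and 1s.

11111010100

s1 (pos 1,3,5,7,9,11,13,15): 1⊕1⊕1⊕1⊕1⊕1⊕1⊕0 = 1
s2 (pos 2,3,6,7,10,11,14,15): 0⊕1⊕1⊕1⊕0⊕1⊕0⊕0 = 0
s4 (pos 4,5,6,7,12,13,14,15): 0⊕1⊕1⊕1⊕0⊕1⊕0⊕0 = 0
s8 (pos 8,9,10,11,12,13,14,15): 1⊕1⊕0⊕1⊕0⊕1⊕0⊕0 = 0
Syndrome s8…s1 = 0001 → error at position 1.
Flip position 1: 101011111010100 → 001011111010100
Read data bits from positions 3,5,6,7,9,10,11,12,13,14,15: 11111010100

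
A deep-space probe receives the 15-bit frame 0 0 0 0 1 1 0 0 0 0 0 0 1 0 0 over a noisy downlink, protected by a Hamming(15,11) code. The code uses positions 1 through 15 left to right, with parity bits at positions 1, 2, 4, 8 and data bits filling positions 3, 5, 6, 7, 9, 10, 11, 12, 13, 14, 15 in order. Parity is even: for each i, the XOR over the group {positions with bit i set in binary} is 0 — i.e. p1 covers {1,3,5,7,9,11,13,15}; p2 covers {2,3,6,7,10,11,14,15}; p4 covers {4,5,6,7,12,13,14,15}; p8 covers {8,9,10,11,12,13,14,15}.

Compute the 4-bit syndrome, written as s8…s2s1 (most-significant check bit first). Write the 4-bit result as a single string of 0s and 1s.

1110

s1 (pos 1,3,5,7,9,11,13,15): 0⊕0⊕1⊕0⊕0⊕0⊕1⊕0 = 0
s2 (pos 2,3,6,7,10,11,14,15): 0⊕0⊕1⊕0⊕0⊕0⊕0⊕0 = 1
s4 (pos 4,5,6,7,12,13,14,15): 0⊕1⊕1⊕0⊕0⊕1⊕0⊕0 = 1
s8 (pos 8,9,10,11,12,13,14,15): 0⊕0⊕0⊕0⊕0⊕1⊕0⊕0 = 1
Syndrome s8…s1 = 1110 → error at position 14.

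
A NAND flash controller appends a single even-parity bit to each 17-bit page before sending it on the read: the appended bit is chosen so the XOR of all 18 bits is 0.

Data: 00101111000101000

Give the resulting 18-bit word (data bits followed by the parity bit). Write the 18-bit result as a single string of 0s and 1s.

XOR of the 17 data bits: 0⊕0⊕1⊕0⊕1⊕1⊕1⊕1⊕0⊕0⊕0⊕1⊕0⊕1⊕0⊕0⊕0 = 1
Parity bit = 1 (so all 18 bits XOR to 0).

001011110001010001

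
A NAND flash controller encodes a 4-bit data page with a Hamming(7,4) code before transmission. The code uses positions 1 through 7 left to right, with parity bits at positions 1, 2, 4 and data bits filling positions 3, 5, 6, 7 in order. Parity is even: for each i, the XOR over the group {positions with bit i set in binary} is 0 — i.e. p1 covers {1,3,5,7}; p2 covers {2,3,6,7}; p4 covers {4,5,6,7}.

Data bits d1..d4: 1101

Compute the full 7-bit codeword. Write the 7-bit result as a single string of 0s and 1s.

1010101

Place data at non-parity positions: p1 p2 1 p4 1 0 1
p1 (pos 1,3,5,7): XOR of data positions = 1⊕1⊕1 = 1
p2 (pos 2,3,6,7): XOR of data positions = 1⊕0⊕1 = 0
p4 (pos 4,5,6,7): XOR of data positions = 1⊕0⊕1 = 0
Codeword: 1010101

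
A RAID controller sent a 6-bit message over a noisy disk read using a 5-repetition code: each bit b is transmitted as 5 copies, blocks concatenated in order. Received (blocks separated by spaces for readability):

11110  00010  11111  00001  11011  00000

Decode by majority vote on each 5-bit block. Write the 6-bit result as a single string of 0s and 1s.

101010

Block 1 (11110): 4 ones → 1
Block 2 (00010): 1 one → 0
Block 3 (11111): 5 ones → 1
Block 4 (00001): 1 one → 0
Block 5 (11011): 4 ones → 1
Block 6 (00000): 0 ones → 0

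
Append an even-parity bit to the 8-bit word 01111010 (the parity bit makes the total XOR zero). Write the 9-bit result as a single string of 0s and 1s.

XOR of the 8 data bits: 0⊕1⊕1⊕1⊕1⊕0⊕1⊕0 = 1
Parity bit = 1 (so all 9 bits XOR to 0).

011110101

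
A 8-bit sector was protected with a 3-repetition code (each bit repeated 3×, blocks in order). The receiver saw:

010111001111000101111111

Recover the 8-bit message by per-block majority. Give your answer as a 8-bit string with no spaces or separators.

Block 1 (010): 1 one → 0
Block 2 (111): 3 ones → 1
Block 3 (001): 1 one → 0
Block 4 (111): 3 ones → 1
Block 5 (000): 0 ones → 0
Block 6 (101): 2 ones → 1
Block 7 (111): 3 ones → 1
Block 8 (111): 3 ones → 1

01010111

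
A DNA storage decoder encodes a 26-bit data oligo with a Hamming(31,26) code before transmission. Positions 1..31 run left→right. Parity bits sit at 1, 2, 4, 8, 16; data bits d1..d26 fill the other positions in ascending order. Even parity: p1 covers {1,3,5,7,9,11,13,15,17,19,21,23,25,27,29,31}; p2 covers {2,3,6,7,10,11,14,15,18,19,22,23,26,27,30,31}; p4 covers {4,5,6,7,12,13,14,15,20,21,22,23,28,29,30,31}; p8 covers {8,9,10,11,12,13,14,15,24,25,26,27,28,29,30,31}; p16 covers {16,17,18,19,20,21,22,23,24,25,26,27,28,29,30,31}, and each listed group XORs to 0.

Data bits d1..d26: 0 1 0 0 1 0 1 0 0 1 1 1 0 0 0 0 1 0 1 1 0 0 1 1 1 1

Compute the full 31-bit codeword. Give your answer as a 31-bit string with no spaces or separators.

0000100010100110100001011001111

Place data at non-parity positions: p1 p2 0 p4 1 0 0 p8 1 0 1 0 0 1 1 p16 1 0 0 0 0 1 0 1 1 0 0 1 1 1 1
p1 (pos 1,3,5,7,9,11,13,15,17,19,21,23,25,27,29,31): XOR of data positions = 0⊕1⊕0⊕1⊕1⊕0⊕1⊕1⊕0⊕0⊕0⊕1⊕0⊕1⊕1 = 0
p2 (pos 2,3,6,7,10,11,14,15,18,19,22,23,26,27,30,31): XOR of data positions = 0⊕0⊕0⊕0⊕1⊕1⊕1⊕0⊕0⊕1⊕0⊕0⊕0⊕1⊕1 = 0
p4 (pos 4,5,6,7,12,13,14,15,20,21,22,23,28,29,30,31): XOR of data positions = 1⊕0⊕0⊕0⊕0⊕1⊕1⊕0⊕0⊕1⊕0⊕1⊕1⊕1⊕1 = 0
p8 (pos 8,9,10,11,12,13,14,15,24,25,26,27,28,29,30,31): XOR of data positions = 1⊕0⊕1⊕0⊕0⊕1⊕1⊕1⊕1⊕0⊕0⊕1⊕1⊕1⊕1 = 0
p16 (pos 16,17,18,19,20,21,22,23,24,25,26,27,28,29,30,31): XOR of data positions = 1⊕0⊕0⊕0⊕0⊕1⊕0⊕1⊕1⊕0⊕0⊕1⊕1⊕1⊕1 = 0
Codeword: 0000100010100110100001011001111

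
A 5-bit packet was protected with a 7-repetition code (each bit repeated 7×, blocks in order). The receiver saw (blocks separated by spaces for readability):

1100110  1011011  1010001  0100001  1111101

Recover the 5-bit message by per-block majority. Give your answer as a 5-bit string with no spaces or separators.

Block 1 (1100110): 4 ones → 1
Block 2 (1011011): 5 ones → 1
Block 3 (1010001): 3 ones → 0
Block 4 (0100001): 2 ones → 0
Block 5 (1111101): 6 ones → 1

11001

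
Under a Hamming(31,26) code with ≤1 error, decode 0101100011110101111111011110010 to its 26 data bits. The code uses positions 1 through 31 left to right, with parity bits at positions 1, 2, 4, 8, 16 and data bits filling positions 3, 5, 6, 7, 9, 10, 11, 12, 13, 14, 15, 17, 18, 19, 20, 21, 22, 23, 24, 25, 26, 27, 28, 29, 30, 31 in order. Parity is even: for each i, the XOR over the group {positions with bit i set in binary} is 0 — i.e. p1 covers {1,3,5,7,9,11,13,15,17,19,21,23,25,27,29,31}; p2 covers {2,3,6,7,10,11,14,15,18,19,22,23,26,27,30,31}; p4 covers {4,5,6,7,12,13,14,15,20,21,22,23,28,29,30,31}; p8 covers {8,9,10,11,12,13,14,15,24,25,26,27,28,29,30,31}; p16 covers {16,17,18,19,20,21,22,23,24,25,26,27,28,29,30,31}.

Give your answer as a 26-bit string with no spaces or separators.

s1 (pos 1,3,5,7,9,11,13,15,17,19,21,23,25,27,29,31): 0⊕0⊕1⊕0⊕1⊕1⊕0⊕0⊕1⊕1⊕1⊕0⊕1⊕1⊕0⊕0 = 0
s2 (pos 2,3,6,7,10,11,14,15,18,19,22,23,26,27,30,31): 1⊕0⊕0⊕0⊕1⊕1⊕1⊕0⊕1⊕1⊕1⊕0⊕1⊕1⊕1⊕0 = 0
s4 (pos 4,5,6,7,12,13,14,15,20,21,22,23,28,29,30,31): 1⊕1⊕0⊕0⊕1⊕0⊕1⊕0⊕1⊕1⊕1⊕0⊕0⊕0⊕1⊕0 = 0
s8 (pos 8,9,10,11,12,13,14,15,24,25,26,27,28,29,30,31): 0⊕1⊕1⊕1⊕1⊕0⊕1⊕0⊕1⊕1⊕1⊕1⊕0⊕0⊕1⊕0 = 0
s16 (pos 16,17,18,19,20,21,22,23,24,25,26,27,28,29,30,31): 1⊕1⊕1⊕1⊕1⊕1⊕1⊕0⊕1⊕1⊕1⊕1⊕0⊕0⊕1⊕0 = 0
Syndrome s16…s1 = 00000 → no error.
Read data bits from positions 3,5,6,7,9,10,11,12,13,14,15,17,18,19,20,21,22,23,24,25,26,27,28,29,30,31: 01001111010111111011110010

01001111010111111011110010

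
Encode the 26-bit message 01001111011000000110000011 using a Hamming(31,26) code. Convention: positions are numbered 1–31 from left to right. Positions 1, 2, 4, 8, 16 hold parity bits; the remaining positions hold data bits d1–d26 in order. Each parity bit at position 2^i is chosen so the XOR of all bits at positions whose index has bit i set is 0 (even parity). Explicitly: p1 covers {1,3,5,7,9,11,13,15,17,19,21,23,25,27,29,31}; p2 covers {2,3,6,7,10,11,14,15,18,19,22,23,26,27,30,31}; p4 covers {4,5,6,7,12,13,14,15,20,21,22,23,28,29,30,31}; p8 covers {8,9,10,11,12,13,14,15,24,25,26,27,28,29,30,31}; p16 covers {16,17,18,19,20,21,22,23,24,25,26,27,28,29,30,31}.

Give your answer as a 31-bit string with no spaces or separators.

0101100111110110000000110000011

Place data at non-parity positions: p1 p2 0 p4 1 0 0 p8 1 1 1 1 0 1 1 p16 0 0 0 0 0 0 1 1 0 0 0 0 0 1 1
p1 (pos 1,3,5,7,9,11,13,15,17,19,21,23,25,27,29,31): XOR of data positions = 0⊕1⊕0⊕1⊕1⊕0⊕1⊕0⊕0⊕0⊕1⊕0⊕0⊕0⊕1 = 0
p2 (pos 2,3,6,7,10,11,14,15,18,19,22,23,26,27,30,31): XOR of data positions = 0⊕0⊕0⊕1⊕1⊕1⊕1⊕0⊕0⊕0⊕1⊕0⊕0⊕1⊕1 = 1
p4 (pos 4,5,6,7,12,13,14,15,20,21,22,23,28,29,30,31): XOR of data positions = 1⊕0⊕0⊕1⊕0⊕1⊕1⊕0⊕0⊕0⊕1⊕0⊕0⊕1⊕1 = 1
p8 (pos 8,9,10,11,12,13,14,15,24,25,26,27,28,29,30,31): XOR of data positions = 1⊕1⊕1⊕1⊕0⊕1⊕1⊕1⊕0⊕0⊕0⊕0⊕0⊕1⊕1 = 1
p16 (pos 16,17,18,19,20,21,22,23,24,25,26,27,28,29,30,31): XOR of data positions = 0⊕0⊕0⊕0⊕0⊕0⊕1⊕1⊕0⊕0⊕0⊕0⊕0⊕1⊕1 = 0
Codeword: 0101100111110110000000110000011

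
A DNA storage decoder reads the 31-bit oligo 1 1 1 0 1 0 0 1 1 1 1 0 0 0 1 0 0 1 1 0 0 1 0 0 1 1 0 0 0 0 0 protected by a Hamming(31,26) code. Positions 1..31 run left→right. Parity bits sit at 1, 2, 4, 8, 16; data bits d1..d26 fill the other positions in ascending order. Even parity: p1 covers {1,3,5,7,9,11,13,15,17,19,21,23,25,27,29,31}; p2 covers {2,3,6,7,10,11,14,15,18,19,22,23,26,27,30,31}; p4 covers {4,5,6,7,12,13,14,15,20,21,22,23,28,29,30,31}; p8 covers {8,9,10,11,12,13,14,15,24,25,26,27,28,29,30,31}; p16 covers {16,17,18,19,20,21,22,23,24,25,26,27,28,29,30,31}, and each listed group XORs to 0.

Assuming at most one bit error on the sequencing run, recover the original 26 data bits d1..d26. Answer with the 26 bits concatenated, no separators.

s1 (pos 1,3,5,7,9,11,13,15,17,19,21,23,25,27,29,31): 1⊕1⊕1⊕0⊕1⊕1⊕0⊕1⊕0⊕1⊕0⊕0⊕1⊕0⊕0⊕0 = 0
s2 (pos 2,3,6,7,10,11,14,15,18,19,22,23,26,27,30,31): 1⊕1⊕0⊕0⊕1⊕1⊕0⊕1⊕1⊕1⊕1⊕0⊕1⊕0⊕0⊕0 = 1
s4 (pos 4,5,6,7,12,13,14,15,20,21,22,23,28,29,30,31): 0⊕1⊕0⊕0⊕0⊕0⊕0⊕1⊕0⊕0⊕1⊕0⊕0⊕0⊕0⊕0 = 1
s8 (pos 8,9,10,11,12,13,14,15,24,25,26,27,28,29,30,31): 1⊕1⊕1⊕1⊕0⊕0⊕0⊕1⊕0⊕1⊕1⊕0⊕0⊕0⊕0⊕0 = 1
s16 (pos 16,17,18,19,20,21,22,23,24,25,26,27,28,29,30,31): 0⊕0⊕1⊕1⊕0⊕0⊕1⊕0⊕0⊕1⊕1⊕0⊕0⊕0⊕0⊕0 = 1
Syndrome s16…s1 = 11110 → error at position 30.
Flip position 30: 1110100111100010011001001100000 → 1110100111100010011001001100010
Read data bits from positions 3,5,6,7,9,10,11,12,13,14,15,17,18,19,20,21,22,23,24,25,26,27,28,29,30,31: 11001110001011001001100010

11001110001011001001100010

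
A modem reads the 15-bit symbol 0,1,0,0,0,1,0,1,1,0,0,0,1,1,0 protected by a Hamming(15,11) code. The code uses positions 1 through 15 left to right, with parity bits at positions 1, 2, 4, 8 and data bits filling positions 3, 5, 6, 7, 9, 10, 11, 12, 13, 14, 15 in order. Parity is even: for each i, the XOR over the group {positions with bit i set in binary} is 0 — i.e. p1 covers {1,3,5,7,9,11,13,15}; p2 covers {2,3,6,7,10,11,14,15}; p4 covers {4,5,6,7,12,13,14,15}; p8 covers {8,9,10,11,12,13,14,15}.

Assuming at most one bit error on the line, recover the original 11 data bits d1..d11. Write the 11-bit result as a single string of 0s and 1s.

00001000110

s1 (pos 1,3,5,7,9,11,13,15): 0⊕0⊕0⊕0⊕1⊕0⊕1⊕0 = 0
s2 (pos 2,3,6,7,10,11,14,15): 1⊕0⊕1⊕0⊕0⊕0⊕1⊕0 = 1
s4 (pos 4,5,6,7,12,13,14,15): 0⊕0⊕1⊕0⊕0⊕1⊕1⊕0 = 1
s8 (pos 8,9,10,11,12,13,14,15): 1⊕1⊕0⊕0⊕0⊕1⊕1⊕0 = 0
Syndrome s8…s1 = 0110 → error at position 6.
Flip position 6: 010001011000110 → 010000011000110
Read data bits from positions 3,5,6,7,9,10,11,12,13,14,15: 00001000110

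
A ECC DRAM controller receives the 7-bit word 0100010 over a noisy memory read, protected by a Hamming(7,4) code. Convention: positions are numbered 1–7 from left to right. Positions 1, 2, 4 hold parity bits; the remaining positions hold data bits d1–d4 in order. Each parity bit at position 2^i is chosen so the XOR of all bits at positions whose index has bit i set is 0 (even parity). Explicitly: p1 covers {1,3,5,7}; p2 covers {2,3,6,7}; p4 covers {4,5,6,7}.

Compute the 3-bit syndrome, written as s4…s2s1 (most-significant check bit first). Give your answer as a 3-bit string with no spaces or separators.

s1 (pos 1,3,5,7): 0⊕0⊕0⊕0 = 0
s2 (pos 2,3,6,7): 1⊕0⊕1⊕0 = 0
s4 (pos 4,5,6,7): 0⊕0⊕1⊕0 = 1
Syndrome s4…s1 = 100 → error at position 4.

100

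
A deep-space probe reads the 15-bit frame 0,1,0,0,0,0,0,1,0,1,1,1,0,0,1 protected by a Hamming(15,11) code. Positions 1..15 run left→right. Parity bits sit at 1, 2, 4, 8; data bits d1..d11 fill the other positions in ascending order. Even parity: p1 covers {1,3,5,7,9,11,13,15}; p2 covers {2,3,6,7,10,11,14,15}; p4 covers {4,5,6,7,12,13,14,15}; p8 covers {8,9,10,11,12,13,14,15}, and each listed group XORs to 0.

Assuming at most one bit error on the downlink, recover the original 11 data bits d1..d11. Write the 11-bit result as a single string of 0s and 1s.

00000111001

s1 (pos 1,3,5,7,9,11,13,15): 0⊕0⊕0⊕0⊕0⊕1⊕0⊕1 = 0
s2 (pos 2,3,6,7,10,11,14,15): 1⊕0⊕0⊕0⊕1⊕1⊕0⊕1 = 0
s4 (pos 4,5,6,7,12,13,14,15): 0⊕0⊕0⊕0⊕1⊕0⊕0⊕1 = 0
s8 (pos 8,9,10,11,12,13,14,15): 1⊕0⊕1⊕1⊕1⊕0⊕0⊕1 = 1
Syndrome s8…s1 = 1000 → error at position 8.
Flip position 8: 010000010111001 → 010000000111001
Read data bits from positions 3,5,6,7,9,10,11,12,13,14,15: 00000111001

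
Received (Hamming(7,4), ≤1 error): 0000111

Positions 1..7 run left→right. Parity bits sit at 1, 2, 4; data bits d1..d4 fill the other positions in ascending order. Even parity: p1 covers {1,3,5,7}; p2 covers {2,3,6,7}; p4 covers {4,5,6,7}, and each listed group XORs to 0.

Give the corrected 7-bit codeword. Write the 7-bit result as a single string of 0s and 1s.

s1 (pos 1,3,5,7): 0⊕0⊕1⊕1 = 0
s2 (pos 2,3,6,7): 0⊕0⊕1⊕1 = 0
s4 (pos 4,5,6,7): 0⊕1⊕1⊕1 = 1
Syndrome s4…s1 = 100 → error at position 4.
Flip position 4: 0000111 → 0001111

0001111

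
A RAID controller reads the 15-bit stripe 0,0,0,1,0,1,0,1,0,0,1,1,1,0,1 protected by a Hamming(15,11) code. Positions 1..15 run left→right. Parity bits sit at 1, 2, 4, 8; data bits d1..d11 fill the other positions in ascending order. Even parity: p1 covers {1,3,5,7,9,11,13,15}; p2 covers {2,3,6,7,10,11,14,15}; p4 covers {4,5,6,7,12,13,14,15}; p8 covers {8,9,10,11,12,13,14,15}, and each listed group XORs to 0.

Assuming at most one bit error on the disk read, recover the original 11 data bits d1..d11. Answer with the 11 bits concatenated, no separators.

00100011100

s1 (pos 1,3,5,7,9,11,13,15): 0⊕0⊕0⊕0⊕0⊕1⊕1⊕1 = 1
s2 (pos 2,3,6,7,10,11,14,15): 0⊕0⊕1⊕0⊕0⊕1⊕0⊕1 = 1
s4 (pos 4,5,6,7,12,13,14,15): 1⊕0⊕1⊕0⊕1⊕1⊕0⊕1 = 1
s8 (pos 8,9,10,11,12,13,14,15): 1⊕0⊕0⊕1⊕1⊕1⊕0⊕1 = 1
Syndrome s8…s1 = 1111 → error at position 15.
Flip position 15: 000101010011101 → 000101010011100
Read data bits from positions 3,5,6,7,9,10,11,12,13,14,15: 00100011100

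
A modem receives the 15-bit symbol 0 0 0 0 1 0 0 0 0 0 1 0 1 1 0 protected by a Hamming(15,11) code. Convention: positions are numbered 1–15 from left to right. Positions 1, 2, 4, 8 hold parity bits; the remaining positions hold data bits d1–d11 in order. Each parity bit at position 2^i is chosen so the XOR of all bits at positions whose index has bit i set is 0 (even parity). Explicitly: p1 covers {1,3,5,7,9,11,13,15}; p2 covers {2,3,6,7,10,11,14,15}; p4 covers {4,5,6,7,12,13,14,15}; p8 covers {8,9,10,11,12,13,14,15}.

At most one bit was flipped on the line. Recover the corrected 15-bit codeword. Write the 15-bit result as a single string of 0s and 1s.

s1 (pos 1,3,5,7,9,11,13,15): 0⊕0⊕1⊕0⊕0⊕1⊕1⊕0 = 1
s2 (pos 2,3,6,7,10,11,14,15): 0⊕0⊕0⊕0⊕0⊕1⊕1⊕0 = 0
s4 (pos 4,5,6,7,12,13,14,15): 0⊕1⊕0⊕0⊕0⊕1⊕1⊕0 = 1
s8 (pos 8,9,10,11,12,13,14,15): 0⊕0⊕0⊕1⊕0⊕1⊕1⊕0 = 1
Syndrome s8…s1 = 1101 → error at position 13.
Flip position 13: 000010000010110 → 000010000010010

000010000010010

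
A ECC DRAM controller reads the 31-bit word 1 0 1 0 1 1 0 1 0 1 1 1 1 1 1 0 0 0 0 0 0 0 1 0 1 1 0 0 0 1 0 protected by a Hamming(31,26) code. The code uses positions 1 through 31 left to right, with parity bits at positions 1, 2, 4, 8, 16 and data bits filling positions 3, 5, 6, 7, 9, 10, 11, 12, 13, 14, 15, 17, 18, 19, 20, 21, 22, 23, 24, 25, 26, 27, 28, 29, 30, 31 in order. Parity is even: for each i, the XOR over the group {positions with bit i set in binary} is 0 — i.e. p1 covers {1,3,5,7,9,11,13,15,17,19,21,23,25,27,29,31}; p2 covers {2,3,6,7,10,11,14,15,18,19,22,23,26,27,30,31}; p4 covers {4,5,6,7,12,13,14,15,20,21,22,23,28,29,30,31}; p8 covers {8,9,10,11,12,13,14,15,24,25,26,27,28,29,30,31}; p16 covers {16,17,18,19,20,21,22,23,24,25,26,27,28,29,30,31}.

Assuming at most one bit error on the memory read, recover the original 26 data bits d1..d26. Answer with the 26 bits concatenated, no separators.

s1 (pos 1,3,5,7,9,11,13,15,17,19,21,23,25,27,29,31): 1⊕1⊕1⊕0⊕0⊕1⊕1⊕1⊕0⊕0⊕0⊕1⊕1⊕0⊕0⊕0 = 0
s2 (pos 2,3,6,7,10,11,14,15,18,19,22,23,26,27,30,31): 0⊕1⊕1⊕0⊕1⊕1⊕1⊕1⊕0⊕0⊕0⊕1⊕1⊕0⊕1⊕0 = 1
s4 (pos 4,5,6,7,12,13,14,15,20,21,22,23,28,29,30,31): 0⊕1⊕1⊕0⊕1⊕1⊕1⊕1⊕0⊕0⊕0⊕1⊕0⊕0⊕1⊕0 = 0
s8 (pos 8,9,10,11,12,13,14,15,24,25,26,27,28,29,30,31): 1⊕0⊕1⊕1⊕1⊕1⊕1⊕1⊕0⊕1⊕1⊕0⊕0⊕0⊕1⊕0 = 0
s16 (pos 16,17,18,19,20,21,22,23,24,25,26,27,28,29,30,31): 0⊕0⊕0⊕0⊕0⊕0⊕0⊕1⊕0⊕1⊕1⊕0⊕0⊕0⊕1⊕0 = 0
Syndrome s16…s1 = 00010 → error at position 2.
Flip position 2: 1010110101111110000000101100010 → 1110110101111110000000101100010
Read data bits from positions 3,5,6,7,9,10,11,12,13,14,15,17,18,19,20,21,22,23,24,25,26,27,28,29,30,31: 11100111111000000101100010

11100111111000000101100010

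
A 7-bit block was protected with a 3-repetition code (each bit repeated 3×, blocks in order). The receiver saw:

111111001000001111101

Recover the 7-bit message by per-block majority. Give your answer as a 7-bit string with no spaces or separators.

1100011

Block 1 (111): 3 ones → 1
Block 2 (111): 3 ones → 1
Block 3 (001): 1 one → 0
Block 4 (000): 0 ones → 0
Block 5 (001): 1 one → 0
Block 6 (111): 3 ones → 1
Block 7 (101): 2 ones → 1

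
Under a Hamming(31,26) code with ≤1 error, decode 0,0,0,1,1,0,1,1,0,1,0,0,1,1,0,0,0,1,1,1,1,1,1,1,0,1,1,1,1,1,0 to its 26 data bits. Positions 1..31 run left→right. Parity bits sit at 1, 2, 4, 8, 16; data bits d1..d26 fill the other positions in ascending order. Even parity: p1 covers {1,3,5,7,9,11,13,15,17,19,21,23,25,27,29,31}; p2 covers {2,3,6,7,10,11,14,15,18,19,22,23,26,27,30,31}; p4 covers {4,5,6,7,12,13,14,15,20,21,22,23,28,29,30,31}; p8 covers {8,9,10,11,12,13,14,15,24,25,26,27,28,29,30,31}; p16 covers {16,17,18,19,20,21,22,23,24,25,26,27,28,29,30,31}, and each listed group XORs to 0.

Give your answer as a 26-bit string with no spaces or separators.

s1 (pos 1,3,5,7,9,11,13,15,17,19,21,23,25,27,29,31): 0⊕0⊕1⊕1⊕0⊕0⊕1⊕0⊕0⊕1⊕1⊕1⊕0⊕1⊕1⊕0 = 0
s2 (pos 2,3,6,7,10,11,14,15,18,19,22,23,26,27,30,31): 0⊕0⊕0⊕1⊕1⊕0⊕1⊕0⊕1⊕1⊕1⊕1⊕1⊕1⊕1⊕0 = 0
s4 (pos 4,5,6,7,12,13,14,15,20,21,22,23,28,29,30,31): 1⊕1⊕0⊕1⊕0⊕1⊕1⊕0⊕1⊕1⊕1⊕1⊕1⊕1⊕1⊕0 = 0
s8 (pos 8,9,10,11,12,13,14,15,24,25,26,27,28,29,30,31): 1⊕0⊕1⊕0⊕0⊕1⊕1⊕0⊕1⊕0⊕1⊕1⊕1⊕1⊕1⊕0 = 0
s16 (pos 16,17,18,19,20,21,22,23,24,25,26,27,28,29,30,31): 0⊕0⊕1⊕1⊕1⊕1⊕1⊕1⊕1⊕0⊕1⊕1⊕1⊕1⊕1⊕0 = 0
Syndrome s16…s1 = 00000 → no error.
Read data bits from positions 3,5,6,7,9,10,11,12,13,14,15,17,18,19,20,21,22,23,24,25,26,27,28,29,30,31: 01010100110011111110111110

01010100110011111110111110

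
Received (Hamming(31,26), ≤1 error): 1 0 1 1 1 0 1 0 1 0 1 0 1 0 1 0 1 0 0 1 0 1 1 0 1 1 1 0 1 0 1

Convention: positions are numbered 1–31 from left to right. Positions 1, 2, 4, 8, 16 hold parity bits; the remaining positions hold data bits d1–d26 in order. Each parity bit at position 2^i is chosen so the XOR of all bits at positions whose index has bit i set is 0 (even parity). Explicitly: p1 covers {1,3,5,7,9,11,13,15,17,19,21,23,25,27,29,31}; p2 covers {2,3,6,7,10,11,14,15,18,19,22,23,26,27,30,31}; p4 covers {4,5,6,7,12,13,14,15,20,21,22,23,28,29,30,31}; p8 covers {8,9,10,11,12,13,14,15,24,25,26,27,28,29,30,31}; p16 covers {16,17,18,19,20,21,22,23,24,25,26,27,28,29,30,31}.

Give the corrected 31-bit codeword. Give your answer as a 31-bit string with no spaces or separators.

1011101010101010100101101010101

s1 (pos 1,3,5,7,9,11,13,15,17,19,21,23,25,27,29,31): 1⊕1⊕1⊕1⊕1⊕1⊕1⊕1⊕1⊕0⊕0⊕1⊕1⊕1⊕1⊕1 = 0
s2 (pos 2,3,6,7,10,11,14,15,18,19,22,23,26,27,30,31): 0⊕1⊕0⊕1⊕0⊕1⊕0⊕1⊕0⊕0⊕1⊕1⊕1⊕1⊕0⊕1 = 1
s4 (pos 4,5,6,7,12,13,14,15,20,21,22,23,28,29,30,31): 1⊕1⊕0⊕1⊕0⊕1⊕0⊕1⊕1⊕0⊕1⊕1⊕0⊕1⊕0⊕1 = 0
s8 (pos 8,9,10,11,12,13,14,15,24,25,26,27,28,29,30,31): 0⊕1⊕0⊕1⊕0⊕1⊕0⊕1⊕0⊕1⊕1⊕1⊕0⊕1⊕0⊕1 = 1
s16 (pos 16,17,18,19,20,21,22,23,24,25,26,27,28,29,30,31): 0⊕1⊕0⊕0⊕1⊕0⊕1⊕1⊕0⊕1⊕1⊕1⊕0⊕1⊕0⊕1 = 1
Syndrome s16…s1 = 11010 → error at position 26.
Flip position 26: 1011101010101010100101101110101 → 1011101010101010100101101010101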